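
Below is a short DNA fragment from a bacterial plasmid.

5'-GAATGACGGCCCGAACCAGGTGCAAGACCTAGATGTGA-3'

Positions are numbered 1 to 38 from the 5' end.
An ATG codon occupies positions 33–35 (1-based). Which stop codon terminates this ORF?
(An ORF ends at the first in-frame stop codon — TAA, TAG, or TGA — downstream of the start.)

TGA

Codons from position 33: ATG (33–35), TGA (36–38).
The first in-frame stop codon is TGA.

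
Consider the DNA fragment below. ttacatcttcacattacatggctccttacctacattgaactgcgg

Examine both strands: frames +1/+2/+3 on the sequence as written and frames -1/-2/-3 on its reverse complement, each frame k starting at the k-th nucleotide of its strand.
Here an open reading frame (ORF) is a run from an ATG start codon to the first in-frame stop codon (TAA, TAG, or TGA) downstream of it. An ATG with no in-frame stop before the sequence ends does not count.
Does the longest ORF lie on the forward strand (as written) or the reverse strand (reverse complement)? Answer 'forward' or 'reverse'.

forward

Reverse complement (5'→3'): CCGCAGTTCAATGTAGGTAAGGAGCCATGTAATGTGAAGATGTAA
Frame +1: TTA CAT CTT CAC ATT ACA TGG CTC CTT ACC TAC ATT GAA CTG CGG — no ATG→stop ORF.
Frame +2: TAC ATC TTC ACA TTA CAT GGC TCC TTA CCT ACA TTG AAC TGC — no ATG→stop ORF.
Frame +3: ACA TCT TCA CAT TAC ATG GCT CCT TAC CTA CAT TGA ACT GCG — ATG at 18, stop TGA at 36 → 21 nt.
Frame -1: CCG CAG TTC AAT GTA GGT AAG GAG CCA TGT AAT GTG AAG ATG TAA — ATG at 40, stop TAA at 43 → 6 nt.
Frame -2: CGC AGT TCA ATG TAG GTA AGG AGC CAT GTA ATG TGA AGA TGT — ATG at 11, stop TAG at 14 → 6 nt; ATG at 32, stop TGA at 35 → 6 nt.
Frame -3: GCA GTT CAA TGT AGG TAA GGA GCC ATG TAA TGT GAA GAT GTA — ATG at 27, stop TAA at 30 → 6 nt.
Forward-strand max 21 nt; reverse-strand max 6 nt. The forward strand has the longer ORF.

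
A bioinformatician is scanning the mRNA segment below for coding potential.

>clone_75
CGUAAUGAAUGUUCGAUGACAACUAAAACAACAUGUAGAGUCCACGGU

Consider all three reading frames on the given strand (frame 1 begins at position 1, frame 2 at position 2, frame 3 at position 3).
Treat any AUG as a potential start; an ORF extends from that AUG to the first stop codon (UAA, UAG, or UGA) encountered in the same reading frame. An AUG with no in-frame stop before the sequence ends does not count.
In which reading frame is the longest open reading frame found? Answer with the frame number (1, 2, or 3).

3

Frame 1: CGU AAU GAA UGU UCG AUG ACA ACU AAA ACA ACA UGU AGA GUC CAC GGU — no AUG→stop ORF.
Frame 2: GUA AUG AAU GUU CGA UGA CAA CUA AAA CAA CAU GUA GAG UCC ACG — AUG at 5, stop UGA at 17 → 15 nt.
Frame 3: UAA UGA AUG UUC GAU GAC AAC UAA AAC AAC AUG UAG AGU CCA CGG — AUG at 9, stop UAA at 24 → 18 nt; AUG at 33, stop UAG at 36 → 6 nt.
Longest ORF is 18 nt in frame 3 (positions 9–26).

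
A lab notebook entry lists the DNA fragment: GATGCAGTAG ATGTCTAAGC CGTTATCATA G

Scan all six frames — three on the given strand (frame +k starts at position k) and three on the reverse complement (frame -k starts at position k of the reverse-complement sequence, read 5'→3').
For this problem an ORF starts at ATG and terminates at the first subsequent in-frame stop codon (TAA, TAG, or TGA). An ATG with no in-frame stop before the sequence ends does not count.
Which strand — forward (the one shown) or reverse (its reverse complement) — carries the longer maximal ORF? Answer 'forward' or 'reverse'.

Reverse complement (5'→3'): CTATGATAACGGCTTAGACATCTACTGCATC
Frame +1: GAT GCA GTA GAT GTC TAA GCC GTT ATC ATA — no ATG→stop ORF.
Frame +2: ATG CAG TAG ATG TCT AAG CCG TTA TCA TAG — ATG at 2, stop TAG at 8 → 9 nt; ATG at 11, stop TAG at 29 → 21 nt.
Frame +3: TGC AGT AGA TGT CTA AGC CGT TAT CAT — no ATG→stop ORF.
Frame -1: CTA TGA TAA CGG CTT AGA CAT CTA CTG CAT — no ATG→stop ORF.
Frame -2: TAT GAT AAC GGC TTA GAC ATC TAC TGC ATC — no ATG→stop ORF.
Frame -3: ATG ATA ACG GCT TAG ACA TCT ACT GCA — ATG at 3, stop TAG at 15 → 15 nt.
Forward-strand max 21 nt; reverse-strand max 15 nt. The forward strand has the longer ORF.

forward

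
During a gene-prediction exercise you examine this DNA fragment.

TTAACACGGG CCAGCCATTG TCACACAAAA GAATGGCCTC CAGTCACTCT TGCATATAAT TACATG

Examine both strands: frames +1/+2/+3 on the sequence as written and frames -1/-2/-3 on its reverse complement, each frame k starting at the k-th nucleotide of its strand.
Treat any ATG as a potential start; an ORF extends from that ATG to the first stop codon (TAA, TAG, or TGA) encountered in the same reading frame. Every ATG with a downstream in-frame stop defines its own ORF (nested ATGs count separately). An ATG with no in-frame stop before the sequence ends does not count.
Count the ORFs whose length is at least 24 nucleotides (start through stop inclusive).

Reverse complement (5'→3'): CATGTAATTATATGCAAGAGTGACTGGAGGCCATTCTTTTGTGTGACAATGGCTGGCCCGTGTTAA
Frame +1: TTA ACA CGG GCC AGC CAT TGT CAC ACA AAA GAA TGG CCT CCA GTC ACT CTT GCA TAT AAT TAC ATG — no ATG→stop ORF.
Frame +2: TAA CAC GGG CCA GCC ATT GTC ACA CAA AAG AAT GGC CTC CAG TCA CTC TTG CAT ATA ATT ACA — no ATG→stop ORF.
Frame +3: AAC ACG GGC CAG CCA TTG TCA CAC AAA AGA ATG GCC TCC AGT CAC TCT TGC ATA TAA TTA CAT — ATG at 33, stop TAA at 57 → 27 nt.
Frame -1: CAT GTA ATT ATA TGC AAG AGT GAC TGG AGG CCA TTC TTT TGT GTG ACA ATG GCT GGC CCG TGT TAA — ATG at 49, stop TAA at 64 → 18 nt.
Frame -2: ATG TAA TTA TAT GCA AGA GTG ACT GGA GGC CAT TCT TTT GTG TGA CAA TGG CTG GCC CGT GTT — ATG at 2, stop TAA at 5 → 6 nt.
Frame -3: TGT AAT TAT ATG CAA GAG TGA CTG GAG GCC ATT CTT TTG TGT GAC AAT GGC TGG CCC GTG TTA — ATG at 12, stop TGA at 21 → 12 nt.
ORFs ≥ 24 nucleotides: frame +3 33–59 (27 nucleotides). Count = 1.

1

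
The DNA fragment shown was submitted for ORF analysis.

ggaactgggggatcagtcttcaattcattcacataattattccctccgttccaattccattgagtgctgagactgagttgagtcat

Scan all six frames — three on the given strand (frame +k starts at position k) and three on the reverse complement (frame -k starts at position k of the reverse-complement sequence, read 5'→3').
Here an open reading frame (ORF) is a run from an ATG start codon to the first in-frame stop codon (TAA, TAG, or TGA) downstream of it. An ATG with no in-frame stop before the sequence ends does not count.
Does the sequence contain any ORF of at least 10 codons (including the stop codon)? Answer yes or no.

Reverse complement (5'→3'): ATGACTCAACTCAGTCTCAGCACTCAATGGAATTGGAACGGAGGGAATAATTATGTGAATGAATTGAAGACTGATCCCCCAGTTCC
Frame +1: GGA ACT GGG GGA TCA GTC TTC AAT TCA TTC ACA TAA TTA TTC CCT CCG TTC CAA TTC CAT TGA GTG CTG AGA CTG AGT TGA GTC — no ATG→stop ORF.
Frame +2: GAA CTG GGG GAT CAG TCT TCA ATT CAT TCA CAT AAT TAT TCC CTC CGT TCC AAT TCC ATT GAG TGC TGA GAC TGA GTT GAG TCA — no ATG→stop ORF.
Frame +3: AAC TGG GGG ATC AGT CTT CAA TTC ATT CAC ATA ATT ATT CCC TCC GTT CCA ATT CCA TTG AGT GCT GAG ACT GAG TTG AGT CAT — no ATG→stop ORF.
Frame -1: ATG ACT CAA CTC AGT CTC AGC ACT CAA TGG AAT TGG AAC GGA GGG AAT AAT TAT GTG AAT GAA TTG AAG ACT GAT CCC CCA GTT — no ATG→stop ORF.
Frame -2: TGA CTC AAC TCA GTC TCA GCA CTC AAT GGA ATT GGA ACG GAG GGA ATA ATT ATG TGA ATG AAT TGA AGA CTG ATC CCC CAG TTC — ATG at 53, stop TGA at 56 → 6 nt; ATG at 59, stop TGA at 65 → 9 nt.
Frame -3: GAC TCA ACT CAG TCT CAG CAC TCA ATG GAA TTG GAA CGG AGG GAA TAA TTA TGT GAA TGA ATT GAA GAC TGA TCC CCC AGT TCC — ATG at 27, stop TAA at 48 → 24 nt.
Largest ORF found is 8 codons < 10, so no.

no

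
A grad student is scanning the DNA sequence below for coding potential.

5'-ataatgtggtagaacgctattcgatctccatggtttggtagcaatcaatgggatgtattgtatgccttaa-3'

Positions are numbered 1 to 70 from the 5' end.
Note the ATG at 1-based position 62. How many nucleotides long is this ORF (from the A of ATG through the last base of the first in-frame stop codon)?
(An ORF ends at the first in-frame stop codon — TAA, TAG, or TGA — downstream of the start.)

Codons from position 62: ATG (62–64), CCT (65–67), TAA (68–70).
TAA is the first in-frame stop; ORF spans 62–70, 9 nucleotides.

9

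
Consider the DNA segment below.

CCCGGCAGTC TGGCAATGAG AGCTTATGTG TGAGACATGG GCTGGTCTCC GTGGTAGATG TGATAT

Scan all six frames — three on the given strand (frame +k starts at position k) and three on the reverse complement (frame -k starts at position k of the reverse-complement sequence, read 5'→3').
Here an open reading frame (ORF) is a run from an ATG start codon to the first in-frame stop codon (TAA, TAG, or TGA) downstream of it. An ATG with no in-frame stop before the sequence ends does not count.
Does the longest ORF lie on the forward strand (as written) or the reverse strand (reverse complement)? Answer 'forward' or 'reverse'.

Reverse complement (5'→3'): ATATCACATCTACCACGGAGACCAGCCCATGTCTCACACATAAGCTCTCATTGCCAGACTGCCGGG
Frame +1: CCC GGC AGT CTG GCA ATG AGA GCT TAT GTG TGA GAC ATG GGC TGG TCT CCG TGG TAG ATG TGA TAT — ATG at 16, stop TGA at 31 → 18 nt; ATG at 37, stop TAG at 55 → 21 nt; ATG at 58, stop TGA at 61 → 6 nt.
Frame +2: CCG GCA GTC TGG CAA TGA GAG CTT ATG TGT GAG ACA TGG GCT GGT CTC CGT GGT AGA TGT GAT — no ATG→stop ORF.
Frame +3: CGG CAG TCT GGC AAT GAG AGC TTA TGT GTG AGA CAT GGG CTG GTC TCC GTG GTA GAT GTG ATA — no ATG→stop ORF.
Frame -1: ATA TCA CAT CTA CCA CGG AGA CCA GCC CAT GTC TCA CAC ATA AGC TCT CAT TGC CAG ACT GCC GGG — no ATG→stop ORF.
Frame -2: TAT CAC ATC TAC CAC GGA GAC CAG CCC ATG TCT CAC ACA TAA GCT CTC ATT GCC AGA CTG CCG — ATG at 29, stop TAA at 41 → 15 nt.
Frame -3: ATC ACA TCT ACC ACG GAG ACC AGC CCA TGT CTC ACA CAT AAG CTC TCA TTG CCA GAC TGC CGG — no ATG→stop ORF.
Forward-strand max 21 nt; reverse-strand max 15 nt. The forward strand has the longer ORF.

forward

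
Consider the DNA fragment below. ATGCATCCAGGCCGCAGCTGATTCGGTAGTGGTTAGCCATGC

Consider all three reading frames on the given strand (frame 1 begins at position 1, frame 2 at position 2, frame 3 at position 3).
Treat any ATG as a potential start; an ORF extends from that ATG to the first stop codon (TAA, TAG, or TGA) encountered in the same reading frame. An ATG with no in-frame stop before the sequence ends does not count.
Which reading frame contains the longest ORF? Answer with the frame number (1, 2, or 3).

Frame 1: ATG CAT CCA GGC CGC AGC TGA TTC GGT AGT GGT TAG CCA TGC — ATG at 1, stop TGA at 19 → 21 nt.
Frame 2: TGC ATC CAG GCC GCA GCT GAT TCG GTA GTG GTT AGC CAT — no ATG→stop ORF.
Frame 3: GCA TCC AGG CCG CAG CTG ATT CGG TAG TGG TTA GCC ATG — no ATG→stop ORF.
Longest ORF is 21 nt in frame 1 (positions 1–21).

1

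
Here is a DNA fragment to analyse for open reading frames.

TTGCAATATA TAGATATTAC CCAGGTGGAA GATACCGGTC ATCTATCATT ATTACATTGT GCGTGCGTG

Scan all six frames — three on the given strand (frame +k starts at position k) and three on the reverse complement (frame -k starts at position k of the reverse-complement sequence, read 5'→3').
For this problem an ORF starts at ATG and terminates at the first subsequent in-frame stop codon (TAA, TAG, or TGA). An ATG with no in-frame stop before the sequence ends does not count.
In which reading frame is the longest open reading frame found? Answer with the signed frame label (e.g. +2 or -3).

Reverse complement (5'→3'): CACGCACGCACAATGTAATAATGATAGATGACCGGTATCTTCCACCTGGGTAATATCTATATATTGCAA
Frame +1: TTG CAA TAT ATA GAT ATT ACC CAG GTG GAA GAT ACC GGT CAT CTA TCA TTA TTA CAT TGT GCG TGC GTG — no ATG→stop ORF.
Frame +2: TGC AAT ATA TAG ATA TTA CCC AGG TGG AAG ATA CCG GTC ATC TAT CAT TAT TAC ATT GTG CGT GCG — no ATG→stop ORF.
Frame +3: GCA ATA TAT AGA TAT TAC CCA GGT GGA AGA TAC CGG TCA TCT ATC ATT ATT ACA TTG TGC GTG CGT — no ATG→stop ORF.
Frame -1: CAC GCA CGC ACA ATG TAA TAA TGA TAG ATG ACC GGT ATC TTC CAC CTG GGT AAT ATC TAT ATA TTG CAA — ATG at 13, stop TAA at 16 → 6 nt.
Frame -2: ACG CAC GCA CAA TGT AAT AAT GAT AGA TGA CCG GTA TCT TCC ACC TGG GTA ATA TCT ATA TAT TGC — no ATG→stop ORF.
Frame -3: CGC ACG CAC AAT GTA ATA ATG ATA GAT GAC CGG TAT CTT CCA CCT GGG TAA TAT CTA TAT ATT GCA — ATG at 21, stop TAA at 51 → 33 nt.
Longest ORF is 33 nt in frame -3 (positions 21–53).

-3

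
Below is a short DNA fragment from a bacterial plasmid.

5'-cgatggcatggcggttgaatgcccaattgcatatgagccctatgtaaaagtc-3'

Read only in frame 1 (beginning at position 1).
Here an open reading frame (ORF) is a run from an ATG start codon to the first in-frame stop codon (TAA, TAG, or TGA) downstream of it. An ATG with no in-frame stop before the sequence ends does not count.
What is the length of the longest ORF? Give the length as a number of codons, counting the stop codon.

Frame 1: CGA TGG CAT GGC GGT TGA ATG CCC AAT TGC ATA TGA GCC CTA TGT AAA AGT — ATG at 19, stop TGA at 34 → 18 nt.
Longest: frame 1, positions 19–36, 18 nt = 6 codons = 5 aa. → 6 codons.

6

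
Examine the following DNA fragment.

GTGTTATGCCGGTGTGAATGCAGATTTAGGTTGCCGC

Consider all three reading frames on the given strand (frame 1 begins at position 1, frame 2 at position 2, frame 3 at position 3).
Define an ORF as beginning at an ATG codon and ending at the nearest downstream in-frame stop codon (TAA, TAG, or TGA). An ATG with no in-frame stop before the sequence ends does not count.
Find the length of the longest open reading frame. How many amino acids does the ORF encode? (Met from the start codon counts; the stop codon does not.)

Frame 1: GTG TTA TGC CGG TGT GAA TGC AGA TTT AGG TTG CCG — no ATG→stop ORF.
Frame 2: TGT TAT GCC GGT GTG AAT GCA GAT TTA GGT TGC CGC — no ATG→stop ORF.
Frame 3: GTT ATG CCG GTG TGA ATG CAG ATT TAG GTT GCC — ATG at 6, stop TGA at 15 → 12 nt; ATG at 18, stop TAG at 27 → 12 nt.
Longest: frame 3, positions 6–17, 12 nt = 4 codons = 3 aa. → 3 amino acids.

3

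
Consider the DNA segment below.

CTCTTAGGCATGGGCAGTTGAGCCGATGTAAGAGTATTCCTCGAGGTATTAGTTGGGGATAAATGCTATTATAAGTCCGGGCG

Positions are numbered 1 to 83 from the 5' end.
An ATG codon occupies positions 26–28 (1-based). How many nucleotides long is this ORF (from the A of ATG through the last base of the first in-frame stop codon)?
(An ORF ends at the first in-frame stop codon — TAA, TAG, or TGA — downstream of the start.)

6

Codons from position 26: ATG (26–28), TAA (29–31).
TAA is the first in-frame stop; ORF spans 26–31, 6 nucleotides.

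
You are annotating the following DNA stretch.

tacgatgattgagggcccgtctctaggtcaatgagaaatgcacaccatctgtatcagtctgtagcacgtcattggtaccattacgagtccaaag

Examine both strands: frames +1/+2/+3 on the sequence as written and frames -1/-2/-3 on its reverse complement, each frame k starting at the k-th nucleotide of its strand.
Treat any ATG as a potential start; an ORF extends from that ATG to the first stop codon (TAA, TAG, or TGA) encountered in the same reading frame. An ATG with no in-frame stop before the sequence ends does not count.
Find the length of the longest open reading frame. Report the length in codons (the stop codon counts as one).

Reverse complement (5'→3'): CTTTGGACTCGTAATGGTACCAATGACGTGCTACAGACTGATACAGATGGTGTGCATTTCTCATTGACCTAGAGACGGGCCCTCAATCATCGTA
Frame +1: TAC GAT GAT TGA GGG CCC GTC TCT AGG TCA ATG AGA AAT GCA CAC CAT CTG TAT CAG TCT GTA GCA CGT CAT TGG TAC CAT TAC GAG TCC AAA — no ATG→stop ORF.
Frame +2: ACG ATG ATT GAG GGC CCG TCT CTA GGT CAA TGA GAA ATG CAC ACC ATC TGT ATC AGT CTG TAG CAC GTC ATT GGT ACC ATT ACG AGT CCA AAG — ATG at 5, stop TGA at 32 → 30 nt; ATG at 38, stop TAG at 62 → 27 nt.
Frame +3: CGA TGA TTG AGG GCC CGT CTC TAG GTC AAT GAG AAA TGC ACA CCA TCT GTA TCA GTC TGT AGC ACG TCA TTG GTA CCA TTA CGA GTC CAA — no ATG→stop ORF.
Frame -1: CTT TGG ACT CGT AAT GGT ACC AAT GAC GTG CTA CAG ACT GAT ACA GAT GGT GTG CAT TTC TCA TTG ACC TAG AGA CGG GCC CTC AAT CAT CGT — no ATG→stop ORF.
Frame -2: TTT GGA CTC GTA ATG GTA CCA ATG ACG TGC TAC AGA CTG ATA CAG ATG GTG TGC ATT TCT CAT TGA CCT AGA GAC GGG CCC TCA ATC ATC GTA — ATG at 14, stop TGA at 65 → 54 nt; ATG at 23, stop TGA at 65 → 45 nt; ATG at 47, stop TGA at 65 → 21 nt.
Frame -3: TTG GAC TCG TAA TGG TAC CAA TGA CGT GCT ACA GAC TGA TAC AGA TGG TGT GCA TTT CTC ATT GAC CTA GAG ACG GGC CCT CAA TCA TCG — no ATG→stop ORF.
Longest: frame -2, positions 14–67, 54 nt = 18 codons = 17 aa. → 18 codons.

18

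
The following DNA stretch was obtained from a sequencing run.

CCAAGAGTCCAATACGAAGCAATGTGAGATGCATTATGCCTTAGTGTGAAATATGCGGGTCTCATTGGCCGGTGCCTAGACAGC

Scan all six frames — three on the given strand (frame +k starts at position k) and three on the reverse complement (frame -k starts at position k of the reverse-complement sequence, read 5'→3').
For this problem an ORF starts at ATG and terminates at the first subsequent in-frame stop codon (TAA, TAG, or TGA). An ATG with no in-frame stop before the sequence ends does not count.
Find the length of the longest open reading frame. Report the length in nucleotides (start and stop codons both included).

Reverse complement (5'→3'): GCTGTCTAGGCACCGGCCAATGAGACCCGCATATTTCACACTAAGGCATAATGCATCTCACATTGCTTCGTATTGGACTCTTGG
Frame +1: CCA AGA GTC CAA TAC GAA GCA ATG TGA GAT GCA TTA TGC CTT AGT GTG AAA TAT GCG GGT CTC ATT GGC CGG TGC CTA GAC AGC — ATG at 22, stop TGA at 25 → 6 nt.
Frame +2: CAA GAG TCC AAT ACG AAG CAA TGT GAG ATG CAT TAT GCC TTA GTG TGA AAT ATG CGG GTC TCA TTG GCC GGT GCC TAG ACA — ATG at 29, stop TGA at 47 → 21 nt; ATG at 53, stop TAG at 77 → 27 nt.
Frame +3: AAG AGT CCA ATA CGA AGC AAT GTG AGA TGC ATT ATG CCT TAG TGT GAA ATA TGC GGG TCT CAT TGG CCG GTG CCT AGA CAG — ATG at 36, stop TAG at 42 → 9 nt.
Frame -1: GCT GTC TAG GCA CCG GCC AAT GAG ACC CGC ATA TTT CAC ACT AAG GCA TAA TGC ATC TCA CAT TGC TTC GTA TTG GAC TCT TGG — no ATG→stop ORF.
Frame -2: CTG TCT AGG CAC CGG CCA ATG AGA CCC GCA TAT TTC ACA CTA AGG CAT AAT GCA TCT CAC ATT GCT TCG TAT TGG ACT CTT — no ATG→stop ORF.
Frame -3: TGT CTA GGC ACC GGC CAA TGA GAC CCG CAT ATT TCA CAC TAA GGC ATA ATG CAT CTC ACA TTG CTT CGT ATT GGA CTC TTG — no ATG→stop ORF.
Longest: frame +2, positions 53–79, 27 nt = 9 codons = 8 aa. → 27 nucleotides.

27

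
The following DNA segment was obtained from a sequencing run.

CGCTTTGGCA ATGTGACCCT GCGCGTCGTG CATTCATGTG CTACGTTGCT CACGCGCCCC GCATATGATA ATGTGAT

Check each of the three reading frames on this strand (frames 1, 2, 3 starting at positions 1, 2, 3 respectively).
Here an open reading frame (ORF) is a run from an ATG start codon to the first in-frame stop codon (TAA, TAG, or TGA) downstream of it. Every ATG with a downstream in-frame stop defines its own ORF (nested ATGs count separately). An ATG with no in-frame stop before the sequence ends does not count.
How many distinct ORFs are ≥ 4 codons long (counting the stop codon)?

Frame 1: CGC TTT GGC AAT GTG ACC CTG CGC GTC GTG CAT TCA TGT GCT ACG TTG CTC ACG CGC CCC GCA TAT GAT AAT GTG — no ATG→stop ORF.
Frame 2: GCT TTG GCA ATG TGA CCC TGC GCG TCG TGC ATT CAT GTG CTA CGT TGC TCA CGC GCC CCG CAT ATG ATA ATG TGA — ATG at 11, stop TGA at 14 → 6 nt; ATG at 65, stop TGA at 74 → 12 nt; ATG at 71, stop TGA at 74 → 6 nt.
Frame 3: CTT TGG CAA TGT GAC CCT GCG CGT CGT GCA TTC ATG TGC TAC GTT GCT CAC GCG CCC CGC ATA TGA TAA TGT GAT — ATG at 36, stop TGA at 66 → 33 nt.
ORFs ≥ 4 codons: frame 2 65–76 (4 codons), frame 3 36–68 (11 codons). Count = 2.

2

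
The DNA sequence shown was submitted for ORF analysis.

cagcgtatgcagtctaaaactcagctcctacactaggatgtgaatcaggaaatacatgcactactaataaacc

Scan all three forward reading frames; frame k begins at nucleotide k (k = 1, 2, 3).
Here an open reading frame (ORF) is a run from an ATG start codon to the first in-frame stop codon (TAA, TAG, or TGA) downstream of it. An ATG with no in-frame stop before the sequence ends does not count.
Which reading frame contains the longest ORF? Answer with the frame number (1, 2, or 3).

1

Frame 1: CAG CGT ATG CAG TCT AAA ACT CAG CTC CTA CAC TAG GAT GTG AAT CAG GAA ATA CAT GCA CTA CTA ATA AAC — ATG at 7, stop TAG at 34 → 30 nt.
Frame 2: AGC GTA TGC AGT CTA AAA CTC AGC TCC TAC ACT AGG ATG TGA ATC AGG AAA TAC ATG CAC TAC TAA TAA ACC — ATG at 38, stop TGA at 41 → 6 nt; ATG at 56, stop TAA at 65 → 12 nt.
Frame 3: GCG TAT GCA GTC TAA AAC TCA GCT CCT ACA CTA GGA TGT GAA TCA GGA AAT ACA TGC ACT ACT AAT AAA — no ATG→stop ORF.
Longest ORF is 30 nt in frame 1 (positions 7–36).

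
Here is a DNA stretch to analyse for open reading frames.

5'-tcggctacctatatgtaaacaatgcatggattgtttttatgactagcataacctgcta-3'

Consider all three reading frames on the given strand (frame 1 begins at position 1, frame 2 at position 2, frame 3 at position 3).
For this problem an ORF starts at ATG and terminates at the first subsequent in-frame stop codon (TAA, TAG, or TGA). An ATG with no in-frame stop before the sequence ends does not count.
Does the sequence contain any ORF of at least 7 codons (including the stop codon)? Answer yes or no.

yes

Frame 1: TCG GCT ACC TAT ATG TAA ACA ATG CAT GGA TTG TTT TTA TGA CTA GCA TAA CCT GCT — ATG at 13, stop TAA at 16 → 6 nt; ATG at 22, stop TGA at 40 → 21 nt.
Frame 2: CGG CTA CCT ATA TGT AAA CAA TGC ATG GAT TGT TTT TAT GAC TAG CAT AAC CTG CTA — ATG at 26, stop TAG at 44 → 21 nt.
Frame 3: GGC TAC CTA TAT GTA AAC AAT GCA TGG ATT GTT TTT ATG ACT AGC ATA ACC TGC — no ATG→stop ORF.
Frame 1 has an ORF of 7 codons (positions 22–42) ≥ 7, so yes.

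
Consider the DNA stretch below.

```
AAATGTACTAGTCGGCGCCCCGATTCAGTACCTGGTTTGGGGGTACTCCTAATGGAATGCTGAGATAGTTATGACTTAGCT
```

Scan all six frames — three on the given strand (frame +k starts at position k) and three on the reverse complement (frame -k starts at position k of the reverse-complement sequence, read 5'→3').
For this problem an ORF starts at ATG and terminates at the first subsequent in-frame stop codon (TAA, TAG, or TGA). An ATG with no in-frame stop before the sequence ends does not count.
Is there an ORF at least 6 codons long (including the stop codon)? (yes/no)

Reverse complement (5'→3'): AGCTAAGTCATAACTATCTCAGCATTCCATTAGGAGTACCCCCAAACCAGGTACTGAATCGGGGCGCCGACTAGTACATTT
Frame +1: AAA TGT ACT AGT CGG CGC CCC GAT TCA GTA CCT GGT TTG GGG GTA CTC CTA ATG GAA TGC TGA GAT AGT TAT GAC TTA GCT — ATG at 52, stop TGA at 61 → 12 nt.
Frame +2: AAT GTA CTA GTC GGC GCC CCG ATT CAG TAC CTG GTT TGG GGG TAC TCC TAA TGG AAT GCT GAG ATA GTT ATG ACT TAG — ATG at 71, stop TAG at 77 → 9 nt.
Frame +3: ATG TAC TAG TCG GCG CCC CGA TTC AGT ACC TGG TTT GGG GGT ACT CCT AAT GGA ATG CTG AGA TAG TTA TGA CTT AGC — ATG at 3, stop TAG at 9 → 9 nt; ATG at 57, stop TAG at 66 → 12 nt.
Frame -1: AGC TAA GTC ATA ACT ATC TCA GCA TTC CAT TAG GAG TAC CCC CAA ACC AGG TAC TGA ATC GGG GCG CCG ACT AGT ACA TTT — no ATG→stop ORF.
Frame -2: GCT AAG TCA TAA CTA TCT CAG CAT TCC ATT AGG AGT ACC CCC AAA CCA GGT ACT GAA TCG GGG CGC CGA CTA GTA CAT — no ATG→stop ORF.
Frame -3: CTA AGT CAT AAC TAT CTC AGC ATT CCA TTA GGA GTA CCC CCA AAC CAG GTA CTG AAT CGG GGC GCC GAC TAG TAC ATT — no ATG→stop ORF.
Largest ORF found is 4 codons < 6, so no.

no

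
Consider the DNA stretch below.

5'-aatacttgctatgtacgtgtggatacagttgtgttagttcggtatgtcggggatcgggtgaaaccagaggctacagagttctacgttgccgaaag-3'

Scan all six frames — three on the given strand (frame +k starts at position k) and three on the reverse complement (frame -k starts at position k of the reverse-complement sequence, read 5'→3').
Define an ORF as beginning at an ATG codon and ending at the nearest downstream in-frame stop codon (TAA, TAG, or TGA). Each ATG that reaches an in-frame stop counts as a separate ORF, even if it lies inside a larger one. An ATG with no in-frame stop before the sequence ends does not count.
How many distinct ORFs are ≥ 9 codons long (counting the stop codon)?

1

Reverse complement (5'→3'): CTTTCGGCAACGTAGAACTCTGTAGCCTCTGGTTTCACCCGATCCCCGACATACCGAACTAACACAACTGTATCCACACGTACATAGCAAGTATT
Frame +1: AAT ACT TGC TAT GTA CGT GTG GAT ACA GTT GTG TTA GTT CGG TAT GTC GGG GAT CGG GTG AAA CCA GAG GCT ACA GAG TTC TAC GTT GCC GAA — no ATG→stop ORF.
Frame +2: ATA CTT GCT ATG TAC GTG TGG ATA CAG TTG TGT TAG TTC GGT ATG TCG GGG ATC GGG TGA AAC CAG AGG CTA CAG AGT TCT ACG TTG CCG AAA — ATG at 11, stop TAG at 35 → 27 nt; ATG at 44, stop TGA at 59 → 18 nt.
Frame +3: TAC TTG CTA TGT ACG TGT GGA TAC AGT TGT GTT AGT TCG GTA TGT CGG GGA TCG GGT GAA ACC AGA GGC TAC AGA GTT CTA CGT TGC CGA AAG — no ATG→stop ORF.
Frame -1: CTT TCG GCA ACG TAG AAC TCT GTA GCC TCT GGT TTC ACC CGA TCC CCG ACA TAC CGA ACT AAC ACA ACT GTA TCC ACA CGT ACA TAG CAA GTA — no ATG→stop ORF.
Frame -2: TTT CGG CAA CGT AGA ACT CTG TAG CCT CTG GTT TCA CCC GAT CCC CGA CAT ACC GAA CTA ACA CAA CTG TAT CCA CAC GTA CAT AGC AAG TAT — no ATG→stop ORF.
Frame -3: TTC GGC AAC GTA GAA CTC TGT AGC CTC TGG TTT CAC CCG ATC CCC GAC ATA CCG AAC TAA CAC AAC TGT ATC CAC ACG TAC ATA GCA AGT ATT — no ATG→stop ORF.
ORFs ≥ 9 codons: frame +2 11–37 (9 codons). Count = 1.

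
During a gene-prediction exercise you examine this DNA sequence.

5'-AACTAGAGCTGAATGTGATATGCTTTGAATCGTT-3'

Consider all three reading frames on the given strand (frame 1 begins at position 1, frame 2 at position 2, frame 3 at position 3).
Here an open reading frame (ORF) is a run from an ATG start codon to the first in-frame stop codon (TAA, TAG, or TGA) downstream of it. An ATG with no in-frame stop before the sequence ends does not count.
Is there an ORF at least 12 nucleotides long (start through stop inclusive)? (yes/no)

no

Frame 1: AAC TAG AGC TGA ATG TGA TAT GCT TTG AAT CGT — ATG at 13, stop TGA at 16 → 6 nt.
Frame 2: ACT AGA GCT GAA TGT GAT ATG CTT TGA ATC GTT — ATG at 20, stop TGA at 26 → 9 nt.
Frame 3: CTA GAG CTG AAT GTG ATA TGC TTT GAA TCG — no ATG→stop ORF.
Largest ORF found is 9 nucleotides < 12, so no.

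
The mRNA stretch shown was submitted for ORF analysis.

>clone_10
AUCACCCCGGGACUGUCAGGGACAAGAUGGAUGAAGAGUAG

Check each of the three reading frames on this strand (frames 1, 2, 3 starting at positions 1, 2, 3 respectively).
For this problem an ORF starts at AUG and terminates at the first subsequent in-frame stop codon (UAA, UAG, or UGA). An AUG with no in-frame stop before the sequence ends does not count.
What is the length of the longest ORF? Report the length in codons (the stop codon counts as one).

Frame 1: AUC ACC CCG GGA CUG UCA GGG ACA AGA UGG AUG AAG AGU — no AUG→stop ORF.
Frame 2: UCA CCC CGG GAC UGU CAG GGA CAA GAU GGA UGA AGA GUA — no AUG→stop ORF.
Frame 3: CAC CCC GGG ACU GUC AGG GAC AAG AUG GAU GAA GAG UAG — AUG at 27, stop UAG at 39 → 15 nt.
Longest: frame 3, positions 27–41, 15 nt = 5 codons = 4 aa. → 5 codons.

5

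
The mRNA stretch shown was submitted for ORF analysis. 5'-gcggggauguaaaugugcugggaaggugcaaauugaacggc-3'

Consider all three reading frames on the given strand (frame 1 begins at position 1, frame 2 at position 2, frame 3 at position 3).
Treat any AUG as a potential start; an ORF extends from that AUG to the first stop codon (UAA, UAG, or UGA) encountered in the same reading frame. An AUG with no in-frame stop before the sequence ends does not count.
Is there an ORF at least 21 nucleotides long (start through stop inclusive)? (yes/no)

yes

Frame 1: GCG GGG AUG UAA AUG UGC UGG GAA GGU GCA AAU UGA ACG — AUG at 7, stop UAA at 10 → 6 nt; AUG at 13, stop UGA at 34 → 24 nt.
Frame 2: CGG GGA UGU AAA UGU GCU GGG AAG GUG CAA AUU GAA CGG — no AUG→stop ORF.
Frame 3: GGG GAU GUA AAU GUG CUG GGA AGG UGC AAA UUG AAC GGC — no AUG→stop ORF.
Frame 1 has an ORF of 24 nucleotides (positions 13–36) ≥ 21, so yes.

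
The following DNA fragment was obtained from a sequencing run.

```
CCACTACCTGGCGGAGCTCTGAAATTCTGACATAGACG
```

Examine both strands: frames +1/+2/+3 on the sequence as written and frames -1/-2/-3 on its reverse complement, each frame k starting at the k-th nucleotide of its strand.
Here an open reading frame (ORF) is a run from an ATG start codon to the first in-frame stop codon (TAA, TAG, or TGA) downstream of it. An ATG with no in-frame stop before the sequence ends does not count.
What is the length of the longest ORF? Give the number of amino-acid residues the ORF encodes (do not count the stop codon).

Reverse complement (5'→3'): CGTCTATGTCAGAATTTCAGAGCTCCGCCAGGTAGTGG
Frame +1: CCA CTA CCT GGC GGA GCT CTG AAA TTC TGA CAT AGA — no ATG→stop ORF.
Frame +2: CAC TAC CTG GCG GAG CTC TGA AAT TCT GAC ATA GAC — no ATG→stop ORF.
Frame +3: ACT ACC TGG CGG AGC TCT GAA ATT CTG ACA TAG ACG — no ATG→stop ORF.
Frame -1: CGT CTA TGT CAG AAT TTC AGA GCT CCG CCA GGT AGT — no ATG→stop ORF.
Frame -2: GTC TAT GTC AGA ATT TCA GAG CTC CGC CAG GTA GTG — no ATG→stop ORF.
Frame -3: TCT ATG TCA GAA TTT CAG AGC TCC GCC AGG TAG TGG — ATG at 6, stop TAG at 33 → 30 nt.
Longest: frame -3, positions 6–35, 30 nt = 10 codons = 9 aa. → 9 amino acids.

9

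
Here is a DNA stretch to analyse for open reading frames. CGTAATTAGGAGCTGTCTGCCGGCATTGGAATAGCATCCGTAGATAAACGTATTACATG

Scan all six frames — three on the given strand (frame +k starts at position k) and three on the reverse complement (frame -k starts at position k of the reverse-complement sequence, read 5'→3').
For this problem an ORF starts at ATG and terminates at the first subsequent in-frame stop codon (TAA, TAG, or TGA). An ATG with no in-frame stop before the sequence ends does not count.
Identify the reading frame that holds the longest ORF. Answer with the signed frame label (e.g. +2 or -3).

-1

Reverse complement (5'→3'): CATGTAATACGTTTATCTACGGATGCTATTCCAATGCCGGCAGACAGCTCCTAATTACG
Frame +1: CGT AAT TAG GAG CTG TCT GCC GGC ATT GGA ATA GCA TCC GTA GAT AAA CGT ATT ACA — no ATG→stop ORF.
Frame +2: GTA ATT AGG AGC TGT CTG CCG GCA TTG GAA TAG CAT CCG TAG ATA AAC GTA TTA CAT — no ATG→stop ORF.
Frame +3: TAA TTA GGA GCT GTC TGC CGG CAT TGG AAT AGC ATC CGT AGA TAA ACG TAT TAC ATG — no ATG→stop ORF.
Frame -1: CAT GTA ATA CGT TTA TCT ACG GAT GCT ATT CCA ATG CCG GCA GAC AGC TCC TAA TTA — ATG at 34, stop TAA at 52 → 21 nt.
Frame -2: ATG TAA TAC GTT TAT CTA CGG ATG CTA TTC CAA TGC CGG CAG ACA GCT CCT AAT TAC — ATG at 2, stop TAA at 5 → 6 nt.
Frame -3: TGT AAT ACG TTT ATC TAC GGA TGC TAT TCC AAT GCC GGC AGA CAG CTC CTA ATT ACG — no ATG→stop ORF.
Longest ORF is 21 nt in frame -1 (positions 34–54).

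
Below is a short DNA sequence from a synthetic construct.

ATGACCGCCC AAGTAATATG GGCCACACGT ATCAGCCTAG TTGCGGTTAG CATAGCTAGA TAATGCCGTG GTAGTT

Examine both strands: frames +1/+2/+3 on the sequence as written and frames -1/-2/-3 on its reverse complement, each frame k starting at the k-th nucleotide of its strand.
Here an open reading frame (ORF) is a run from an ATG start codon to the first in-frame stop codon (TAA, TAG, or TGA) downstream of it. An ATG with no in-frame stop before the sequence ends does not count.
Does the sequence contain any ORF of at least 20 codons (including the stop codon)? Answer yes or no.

Reverse complement (5'→3'): AACTACCACGGCATTATCTAGCTATGCTAACCGCAACTAGGCTGATACGTGTGGCCCATATTACTTGGGCGGTCAT
Frame +1: ATG ACC GCC CAA GTA ATA TGG GCC ACA CGT ATC AGC CTA GTT GCG GTT AGC ATA GCT AGA TAA TGC CGT GGT AGT — ATG at 1, stop TAA at 61 → 63 nt.
Frame +2: TGA CCG CCC AAG TAA TAT GGG CCA CAC GTA TCA GCC TAG TTG CGG TTA GCA TAG CTA GAT AAT GCC GTG GTA GTT — no ATG→stop ORF.
Frame +3: GAC CGC CCA AGT AAT ATG GGC CAC ACG TAT CAG CCT AGT TGC GGT TAG CAT AGC TAG ATA ATG CCG TGG TAG — ATG at 18, stop TAG at 48 → 33 nt; ATG at 63, stop TAG at 72 → 12 nt.
Frame -1: AAC TAC CAC GGC ATT ATC TAG CTA TGC TAA CCG CAA CTA GGC TGA TAC GTG TGG CCC ATA TTA CTT GGG CGG TCA — no ATG→stop ORF.
Frame -2: ACT ACC ACG GCA TTA TCT AGC TAT GCT AAC CGC AAC TAG GCT GAT ACG TGT GGC CCA TAT TAC TTG GGC GGT CAT — no ATG→stop ORF.
Frame -3: CTA CCA CGG CAT TAT CTA GCT ATG CTA ACC GCA ACT AGG CTG ATA CGT GTG GCC CAT ATT ACT TGG GCG GTC — no ATG→stop ORF.
Frame +1 has an ORF of 21 codons (positions 1–63) ≥ 20, so yes.

yes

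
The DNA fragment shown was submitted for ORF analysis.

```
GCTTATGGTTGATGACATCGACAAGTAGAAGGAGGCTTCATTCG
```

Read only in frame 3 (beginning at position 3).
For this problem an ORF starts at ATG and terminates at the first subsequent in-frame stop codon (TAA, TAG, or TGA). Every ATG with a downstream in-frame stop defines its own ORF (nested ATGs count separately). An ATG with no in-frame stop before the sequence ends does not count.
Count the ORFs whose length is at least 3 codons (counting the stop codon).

0

Frame 3: TTA TGG TTG ATG ACA TCG ACA AGT AGA AGG AGG CTT CAT TCG — no ATG→stop ORF.
No ORF reaches 3 codons. Count = 0.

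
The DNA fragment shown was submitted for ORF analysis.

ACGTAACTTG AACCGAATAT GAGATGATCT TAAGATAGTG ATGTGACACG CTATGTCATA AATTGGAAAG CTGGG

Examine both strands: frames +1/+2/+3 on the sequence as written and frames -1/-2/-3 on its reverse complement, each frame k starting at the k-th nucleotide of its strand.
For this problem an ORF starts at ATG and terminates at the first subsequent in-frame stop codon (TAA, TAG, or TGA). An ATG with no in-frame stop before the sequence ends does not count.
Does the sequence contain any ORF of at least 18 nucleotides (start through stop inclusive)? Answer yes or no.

Reverse complement (5'→3'): CCCAGCTTTCCAATTTATGACATAGCGTGTCACATCACTATCTTAAGATCATCTCATATTCGGTTCAAGTTACGT
Frame +1: ACG TAA CTT GAA CCG AAT ATG AGA TGA TCT TAA GAT AGT GAT GTG ACA CGC TAT GTC ATA AAT TGG AAA GCT GGG — ATG at 19, stop TGA at 25 → 9 nt.
Frame +2: CGT AAC TTG AAC CGA ATA TGA GAT GAT CTT AAG ATA GTG ATG TGA CAC GCT ATG TCA TAA ATT GGA AAG CTG — ATG at 41, stop TGA at 44 → 6 nt; ATG at 53, stop TAA at 59 → 9 nt.
Frame +3: GTA ACT TGA ACC GAA TAT GAG ATG ATC TTA AGA TAG TGA TGT GAC ACG CTA TGT CAT AAA TTG GAA AGC TGG — ATG at 24, stop TAG at 36 → 15 nt.
Frame -1: CCC AGC TTT CCA ATT TAT GAC ATA GCG TGT CAC ATC ACT ATC TTA AGA TCA TCT CAT ATT CGG TTC AAG TTA CGT — no ATG→stop ORF.
Frame -2: CCA GCT TTC CAA TTT ATG ACA TAG CGT GTC ACA TCA CTA TCT TAA GAT CAT CTC ATA TTC GGT TCA AGT TAC — ATG at 17, stop TAG at 23 → 9 nt.
Frame -3: CAG CTT TCC AAT TTA TGA CAT AGC GTG TCA CAT CAC TAT CTT AAG ATC ATC TCA TAT TCG GTT CAA GTT ACG — no ATG→stop ORF.
Largest ORF found is 15 nucleotides < 18, so no.

no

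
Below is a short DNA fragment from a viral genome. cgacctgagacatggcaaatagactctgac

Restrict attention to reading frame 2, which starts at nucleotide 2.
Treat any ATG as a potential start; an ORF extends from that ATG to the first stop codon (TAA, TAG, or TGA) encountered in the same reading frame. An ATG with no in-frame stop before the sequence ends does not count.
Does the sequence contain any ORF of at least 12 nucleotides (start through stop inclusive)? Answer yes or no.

Frame 2: GAC CTG AGA CAT GGC AAA TAG ACT CTG — no ATG→stop ORF.
Largest ORF found is 0 nucleotides < 12, so no.

no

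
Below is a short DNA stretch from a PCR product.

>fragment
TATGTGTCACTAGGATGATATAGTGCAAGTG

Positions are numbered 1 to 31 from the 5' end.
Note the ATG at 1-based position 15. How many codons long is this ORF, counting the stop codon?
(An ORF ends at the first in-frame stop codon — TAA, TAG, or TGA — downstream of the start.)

3

Codons from position 15: ATG (15–17), ATA (18–20), TAG (21–23).
TAG is the first in-frame stop; that's 3 codons including the stop.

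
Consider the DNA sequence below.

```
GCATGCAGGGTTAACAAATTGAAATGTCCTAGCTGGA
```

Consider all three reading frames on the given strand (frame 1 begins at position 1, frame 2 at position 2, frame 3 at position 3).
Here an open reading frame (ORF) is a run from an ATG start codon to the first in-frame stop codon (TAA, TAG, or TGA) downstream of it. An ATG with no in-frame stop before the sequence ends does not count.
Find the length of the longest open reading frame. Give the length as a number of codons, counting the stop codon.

Frame 1: GCA TGC AGG GTT AAC AAA TTG AAA TGT CCT AGC TGG — no ATG→stop ORF.
Frame 2: CAT GCA GGG TTA ACA AAT TGA AAT GTC CTA GCT GGA — no ATG→stop ORF.
Frame 3: ATG CAG GGT TAA CAA ATT GAA ATG TCC TAG CTG — ATG at 3, stop TAA at 12 → 12 nt; ATG at 24, stop TAG at 30 → 9 nt.
Longest: frame 3, positions 3–14, 12 nt = 4 codons = 3 aa. → 4 codons.

4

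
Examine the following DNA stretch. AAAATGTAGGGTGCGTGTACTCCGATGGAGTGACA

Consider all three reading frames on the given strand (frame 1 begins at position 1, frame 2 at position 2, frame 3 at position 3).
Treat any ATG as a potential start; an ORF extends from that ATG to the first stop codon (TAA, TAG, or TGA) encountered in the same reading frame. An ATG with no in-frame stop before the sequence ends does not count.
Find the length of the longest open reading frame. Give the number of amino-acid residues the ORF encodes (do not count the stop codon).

2

Frame 1: AAA ATG TAG GGT GCG TGT ACT CCG ATG GAG TGA — ATG at 4, stop TAG at 7 → 6 nt; ATG at 25, stop TGA at 31 → 9 nt.
Frame 2: AAA TGT AGG GTG CGT GTA CTC CGA TGG AGT GAC — no ATG→stop ORF.
Frame 3: AAT GTA GGG TGC GTG TAC TCC GAT GGA GTG ACA — no ATG→stop ORF.
Longest: frame 1, positions 25–33, 9 nt = 3 codons = 2 aa. → 2 amino acids.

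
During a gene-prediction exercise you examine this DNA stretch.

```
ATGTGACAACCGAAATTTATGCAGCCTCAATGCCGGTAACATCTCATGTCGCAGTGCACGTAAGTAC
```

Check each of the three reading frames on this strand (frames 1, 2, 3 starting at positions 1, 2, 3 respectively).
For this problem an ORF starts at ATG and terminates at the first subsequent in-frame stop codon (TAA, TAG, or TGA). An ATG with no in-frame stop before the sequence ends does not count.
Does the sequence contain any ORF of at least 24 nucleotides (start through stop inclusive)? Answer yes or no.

no

Frame 1: ATG TGA CAA CCG AAA TTT ATG CAG CCT CAA TGC CGG TAA CAT CTC ATG TCG CAG TGC ACG TAA GTA — ATG at 1, stop TGA at 4 → 6 nt; ATG at 19, stop TAA at 37 → 21 nt; ATG at 46, stop TAA at 61 → 18 nt.
Frame 2: TGT GAC AAC CGA AAT TTA TGC AGC CTC AAT GCC GGT AAC ATC TCA TGT CGC AGT GCA CGT AAG TAC — no ATG→stop ORF.
Frame 3: GTG ACA ACC GAA ATT TAT GCA GCC TCA ATG CCG GTA ACA TCT CAT GTC GCA GTG CAC GTA AGT — no ATG→stop ORF.
Largest ORF found is 21 nucleotides < 24, so no.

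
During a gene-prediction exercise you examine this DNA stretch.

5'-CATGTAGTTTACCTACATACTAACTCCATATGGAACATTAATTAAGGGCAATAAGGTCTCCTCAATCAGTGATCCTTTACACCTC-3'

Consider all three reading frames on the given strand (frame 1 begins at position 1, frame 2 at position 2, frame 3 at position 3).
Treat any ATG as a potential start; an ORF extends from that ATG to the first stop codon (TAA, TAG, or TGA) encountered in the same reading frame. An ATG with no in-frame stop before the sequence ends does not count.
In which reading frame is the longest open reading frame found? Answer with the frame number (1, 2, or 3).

Frame 1: CAT GTA GTT TAC CTA CAT ACT AAC TCC ATA TGG AAC ATT AAT TAA GGG CAA TAA GGT CTC CTC AAT CAG TGA TCC TTT ACA CCT — no ATG→stop ORF.
Frame 2: ATG TAG TTT ACC TAC ATA CTA ACT CCA TAT GGA ACA TTA ATT AAG GGC AAT AAG GTC TCC TCA ATC AGT GAT CCT TTA CAC CTC — ATG at 2, stop TAG at 5 → 6 nt.
Frame 3: TGT AGT TTA CCT ACA TAC TAA CTC CAT ATG GAA CAT TAA TTA AGG GCA ATA AGG TCT CCT CAA TCA GTG ATC CTT TAC ACC — ATG at 30, stop TAA at 39 → 12 nt.
Longest ORF is 12 nt in frame 3 (positions 30–41).

3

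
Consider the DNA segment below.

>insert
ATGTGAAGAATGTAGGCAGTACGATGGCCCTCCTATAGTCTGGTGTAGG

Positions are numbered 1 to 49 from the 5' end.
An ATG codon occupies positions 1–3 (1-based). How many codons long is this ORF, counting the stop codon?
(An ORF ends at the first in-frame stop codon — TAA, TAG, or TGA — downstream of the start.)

2

Codons from position 1: ATG (1–3), TGA (4–6).
TGA is the first in-frame stop; that's 2 codons including the stop.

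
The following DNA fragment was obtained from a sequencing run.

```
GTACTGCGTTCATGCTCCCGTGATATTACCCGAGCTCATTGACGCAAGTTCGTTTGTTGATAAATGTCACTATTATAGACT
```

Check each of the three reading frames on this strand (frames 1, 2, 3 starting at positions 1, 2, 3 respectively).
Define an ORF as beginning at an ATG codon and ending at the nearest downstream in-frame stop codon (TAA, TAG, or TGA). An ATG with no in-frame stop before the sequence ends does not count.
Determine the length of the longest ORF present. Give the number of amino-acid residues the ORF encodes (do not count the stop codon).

Frame 1: GTA CTG CGT TCA TGC TCC CGT GAT ATT ACC CGA GCT CAT TGA CGC AAG TTC GTT TGT TGA TAA ATG TCA CTA TTA TAG ACT — ATG at 64, stop TAG at 76 → 15 nt.
Frame 2: TAC TGC GTT CAT GCT CCC GTG ATA TTA CCC GAG CTC ATT GAC GCA AGT TCG TTT GTT GAT AAA TGT CAC TAT TAT AGA — no ATG→stop ORF.
Frame 3: ACT GCG TTC ATG CTC CCG TGA TAT TAC CCG AGC TCA TTG ACG CAA GTT CGT TTG TTG ATA AAT GTC ACT ATT ATA GAC — ATG at 12, stop TGA at 21 → 12 nt.
Longest: frame 1, positions 64–78, 15 nt = 5 codons = 4 aa. → 4 amino acids.

4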